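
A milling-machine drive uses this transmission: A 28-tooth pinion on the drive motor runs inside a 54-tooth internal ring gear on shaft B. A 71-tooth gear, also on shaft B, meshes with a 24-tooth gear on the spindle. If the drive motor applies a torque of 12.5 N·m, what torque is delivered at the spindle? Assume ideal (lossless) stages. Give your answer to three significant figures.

After the internal gear (54/28): 12.5 × 1.9286 = 24.107 N·m
After the gear mesh (24/71): 24.107 × 0.33803 = 8.1489 N·m

8.15 N·m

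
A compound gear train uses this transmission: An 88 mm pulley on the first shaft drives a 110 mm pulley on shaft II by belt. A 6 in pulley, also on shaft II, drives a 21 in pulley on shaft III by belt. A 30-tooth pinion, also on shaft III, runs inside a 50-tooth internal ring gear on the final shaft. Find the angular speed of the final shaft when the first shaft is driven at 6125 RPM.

840 RPM

belt 110/88 = 1.25 → 6125/1.25 = 4900 RPM
belt 21/6 = 3.5 → 4900/3.5 = 1400 RPM
internal gear 50/30 = 1.6667 → 1400/1.6667 = 840 RPM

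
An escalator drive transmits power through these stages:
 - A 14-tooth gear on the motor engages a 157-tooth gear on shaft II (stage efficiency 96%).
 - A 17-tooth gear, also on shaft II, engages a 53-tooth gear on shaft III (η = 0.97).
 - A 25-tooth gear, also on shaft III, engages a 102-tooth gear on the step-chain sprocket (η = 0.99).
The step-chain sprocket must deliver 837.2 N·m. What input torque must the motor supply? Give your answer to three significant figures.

6.37 N·m

Overall ratio R = 11.214 × 3.1176 × 4.08 = 142.65; overall efficiency η = 0.96 × 0.97 × 0.99 = 0.9219.
Input torque = output torque / (R × η) = 837.2 / (142.65 × 0.9219) = 6.3664 N·m.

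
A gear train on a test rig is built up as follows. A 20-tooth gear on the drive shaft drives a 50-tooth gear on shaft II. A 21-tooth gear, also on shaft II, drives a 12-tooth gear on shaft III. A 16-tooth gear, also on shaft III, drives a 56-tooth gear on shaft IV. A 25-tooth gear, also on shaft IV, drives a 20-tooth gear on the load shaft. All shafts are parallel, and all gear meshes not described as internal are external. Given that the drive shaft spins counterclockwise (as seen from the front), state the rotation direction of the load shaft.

the drive shaft → shaft II: external mesh, 1 reversal → CW.
shaft II → shaft III: external mesh, 1 reversal → CCW.
shaft III → shaft IV: external mesh, 1 reversal → CW.
shaft IV → the load shaft: external mesh, 1 reversal → CCW.
4 reversals in total — an even number — so the load shaft turns the same way as the drive shaft.

counterclockwise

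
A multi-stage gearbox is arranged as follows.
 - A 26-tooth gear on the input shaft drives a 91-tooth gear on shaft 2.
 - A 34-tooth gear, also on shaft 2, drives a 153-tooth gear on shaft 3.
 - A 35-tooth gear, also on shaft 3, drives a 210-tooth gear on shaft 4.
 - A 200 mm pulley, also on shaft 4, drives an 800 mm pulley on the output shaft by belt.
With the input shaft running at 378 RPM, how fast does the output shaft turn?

1 RPM

gear mesh 91/26 = 3.5 → 378/3.5 = 108 RPM
gear mesh 153/34 = 4.5 → 108/4.5 = 24 RPM
gear mesh 210/35 = 6 → 24/6 = 4 RPM
belt 800/200 = 4 → 4/4 = 1 RPM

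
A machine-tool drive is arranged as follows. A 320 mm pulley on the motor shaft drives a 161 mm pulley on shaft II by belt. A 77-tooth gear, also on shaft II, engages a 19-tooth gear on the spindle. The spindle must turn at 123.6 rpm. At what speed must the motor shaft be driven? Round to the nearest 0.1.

Overall ratio R = 0.50313 × 0.24675 = 0.12415.
Required input speed = output speed × R = 123.6 × 0.12415 = 15.345 rpm.

15.3 rpm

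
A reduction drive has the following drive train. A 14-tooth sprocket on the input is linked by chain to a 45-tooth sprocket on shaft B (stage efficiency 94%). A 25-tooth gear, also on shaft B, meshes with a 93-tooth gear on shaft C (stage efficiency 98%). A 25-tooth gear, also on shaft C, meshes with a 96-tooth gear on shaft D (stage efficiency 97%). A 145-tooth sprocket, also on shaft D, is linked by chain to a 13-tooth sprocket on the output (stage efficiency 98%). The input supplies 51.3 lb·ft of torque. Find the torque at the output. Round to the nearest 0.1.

184.9 lb·ft

chain 45/14 = 3.2143 → τ = 51.3·3.2143·0.94 = 155 lb·ft
gear mesh 93/25 = 3.72 → τ = 155·3.72·0.98 = 565.07 lb·ft
gear mesh 96/25 = 3.84 → τ = 565.07·3.84·0.97 = 2104.8 lb·ft
chain 13/145 = 0.089655 → τ = 2104.8·0.089655·0.98 = 184.93 lb·ft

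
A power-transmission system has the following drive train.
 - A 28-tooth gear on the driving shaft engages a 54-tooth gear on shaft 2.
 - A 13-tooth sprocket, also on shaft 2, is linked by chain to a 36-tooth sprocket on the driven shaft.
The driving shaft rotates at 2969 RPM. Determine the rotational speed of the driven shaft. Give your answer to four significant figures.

gear mesh 54/28 = 1.9286 → 2969/1.9286 = 1539.5 RPM
chain 36/13 = 2.7692 → 1539.5/2.7692 = 555.92 RPM

555.9 RPM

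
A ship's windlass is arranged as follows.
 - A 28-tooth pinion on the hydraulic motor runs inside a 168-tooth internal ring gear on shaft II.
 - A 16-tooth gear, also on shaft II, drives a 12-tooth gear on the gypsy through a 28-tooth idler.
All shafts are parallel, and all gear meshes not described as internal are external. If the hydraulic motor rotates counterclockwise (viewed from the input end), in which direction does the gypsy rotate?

counterclockwise

the hydraulic motor → shaft II: internal mesh, same direction → CCW.
shaft II → the gypsy: driver → idler → driven is 2 external meshes, 2 reversals → CCW.
2 reversals in total — an even number — so the gypsy turns the same way as the hydraulic motor.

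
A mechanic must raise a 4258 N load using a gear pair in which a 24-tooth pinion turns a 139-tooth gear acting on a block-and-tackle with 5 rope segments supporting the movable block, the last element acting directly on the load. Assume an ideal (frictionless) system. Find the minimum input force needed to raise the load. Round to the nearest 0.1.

147.0 N

Gear pair MA = 139/24 = 5.7917.
Block-and-tackle MA = number of supporting rope parts = 5.
Combined ideal MA = 5.7917 × 5 = 28.958.
Effort = load / MA = 4258 / 28.958 = 147.04 N.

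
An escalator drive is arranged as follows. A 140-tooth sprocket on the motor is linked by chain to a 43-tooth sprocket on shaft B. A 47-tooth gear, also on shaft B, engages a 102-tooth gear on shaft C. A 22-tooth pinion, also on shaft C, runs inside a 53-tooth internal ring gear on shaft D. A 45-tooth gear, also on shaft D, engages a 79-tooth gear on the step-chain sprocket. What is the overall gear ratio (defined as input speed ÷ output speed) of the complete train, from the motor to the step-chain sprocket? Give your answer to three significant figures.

Each stage contributes driven/driver: chain 43/140 = 0.30714, gear mesh 102/47 = 2.1702, internal gear 53/22 = 2.4091, gear mesh 79/45 = 1.7556.
Overall: 0.30714 × 2.1702 × 2.4091 × 1.7556 = 2.8191.

2.82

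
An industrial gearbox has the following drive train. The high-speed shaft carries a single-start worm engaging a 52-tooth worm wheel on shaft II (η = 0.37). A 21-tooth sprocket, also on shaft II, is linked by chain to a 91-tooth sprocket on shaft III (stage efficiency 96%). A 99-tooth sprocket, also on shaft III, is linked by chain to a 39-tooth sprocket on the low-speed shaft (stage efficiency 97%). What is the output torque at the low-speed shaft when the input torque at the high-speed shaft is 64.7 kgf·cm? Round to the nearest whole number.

1979 kgf·cm

After the worm (52/1): 64.7 × 52 × 0.37 = 1244.8 kgf·cm
After the chain (91/21): 1244.8 × 4.3333 × 0.96 = 5178.5 kgf·cm
After the chain (39/99): 5178.5 × 0.39394 × 0.97 = 1978.8 kgf·cm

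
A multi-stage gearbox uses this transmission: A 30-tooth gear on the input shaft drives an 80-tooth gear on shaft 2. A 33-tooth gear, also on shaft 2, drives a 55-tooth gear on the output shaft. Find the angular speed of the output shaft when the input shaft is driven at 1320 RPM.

the input shaft → shaft 2 (gear mesh, 80/30): 1320 ÷ 2.6667 = 495 RPM
shaft 2 → the output shaft (gear mesh, 55/33): 495 ÷ 1.6667 = 297 RPM

297 RPM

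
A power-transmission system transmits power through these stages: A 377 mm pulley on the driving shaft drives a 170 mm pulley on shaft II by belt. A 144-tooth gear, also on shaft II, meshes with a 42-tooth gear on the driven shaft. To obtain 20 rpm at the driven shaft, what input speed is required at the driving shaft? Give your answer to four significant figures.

Overall ratio R = 0.45093 × 0.29167 = 0.13152.
Required input speed = output speed × R = 20 × 0.13152 = 2.6304 rpm.

2.630 rpm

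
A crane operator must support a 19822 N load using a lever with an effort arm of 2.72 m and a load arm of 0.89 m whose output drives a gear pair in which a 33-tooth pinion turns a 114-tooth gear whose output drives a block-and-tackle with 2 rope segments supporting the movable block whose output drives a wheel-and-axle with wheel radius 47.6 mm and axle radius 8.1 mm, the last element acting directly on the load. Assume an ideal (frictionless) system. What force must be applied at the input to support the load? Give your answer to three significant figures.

160 N

Lever MA = effort arm / load arm = 2.72/0.89 = 3.0562.
Gear pair MA = 114/33 = 3.4545.
Block-and-tackle MA = number of supporting rope parts = 2.
Wheel-and-axle MA = R/r = 47.6/8.1 = 5.8765.
Combined ideal MA = 3.0562 × 3.4545 × 2 × 5.8765 = 124.09.
Effort = load / MA = 19822 / 124.09 = 159.74 N.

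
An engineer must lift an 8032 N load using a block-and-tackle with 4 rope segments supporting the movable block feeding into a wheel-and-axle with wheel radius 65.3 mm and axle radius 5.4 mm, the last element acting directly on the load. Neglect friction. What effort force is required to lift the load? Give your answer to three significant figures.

166 N

Block-and-tackle MA = number of supporting rope parts = 4.
Wheel-and-axle MA = R/r = 65.3/5.4 = 12.093.
Combined ideal MA = 4 × 12.093 = 48.37.
Effort = load / MA = 8032 / 48.37 = 166.05 N.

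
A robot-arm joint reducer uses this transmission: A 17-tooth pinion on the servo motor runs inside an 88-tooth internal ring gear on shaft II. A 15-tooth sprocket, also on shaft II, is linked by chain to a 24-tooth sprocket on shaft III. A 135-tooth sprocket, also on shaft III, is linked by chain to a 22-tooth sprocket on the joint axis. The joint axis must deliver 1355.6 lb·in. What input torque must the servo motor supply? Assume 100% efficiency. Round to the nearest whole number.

Overall ratio R = 5.1765 × 1.6 × 0.16296 = 1.3497.
Input torque = output torque / R = 1355.6 / 1.3497 = 1004.4 lb·in.

1004 lb·in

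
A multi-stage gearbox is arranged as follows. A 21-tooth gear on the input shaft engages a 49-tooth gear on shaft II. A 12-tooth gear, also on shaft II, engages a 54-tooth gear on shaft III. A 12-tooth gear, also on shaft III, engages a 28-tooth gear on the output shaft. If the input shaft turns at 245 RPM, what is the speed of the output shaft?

gear mesh 49/21 = 2.3333 → 245/2.3333 = 105 RPM
gear mesh 54/12 = 4.5 → 105/4.5 = 23.333 RPM
gear mesh 28/12 = 2.3333 → 23.333/2.3333 = 10 RPM

10 RPM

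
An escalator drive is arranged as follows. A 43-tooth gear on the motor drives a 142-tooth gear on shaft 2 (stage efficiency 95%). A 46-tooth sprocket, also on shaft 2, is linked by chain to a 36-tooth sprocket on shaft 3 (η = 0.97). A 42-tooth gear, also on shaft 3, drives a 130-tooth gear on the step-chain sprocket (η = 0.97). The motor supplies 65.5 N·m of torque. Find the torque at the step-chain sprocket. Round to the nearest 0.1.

Gear mesh: ratio = 142/43 = 3.3023; torque at shaft 2 = 65.5 × 3.3023 × 0.95 = 205.49 N·m.
Chain: ratio = 36/46 = 0.78261; torque at shaft 3 = 205.49 × 0.78261 × 0.97 = 155.99 N·m.
Gear mesh: ratio = 130/42 = 3.0952; torque at the step-chain sprocket = 155.99 × 3.0952 × 0.97 = 468.35 N·m.

468.3 N·m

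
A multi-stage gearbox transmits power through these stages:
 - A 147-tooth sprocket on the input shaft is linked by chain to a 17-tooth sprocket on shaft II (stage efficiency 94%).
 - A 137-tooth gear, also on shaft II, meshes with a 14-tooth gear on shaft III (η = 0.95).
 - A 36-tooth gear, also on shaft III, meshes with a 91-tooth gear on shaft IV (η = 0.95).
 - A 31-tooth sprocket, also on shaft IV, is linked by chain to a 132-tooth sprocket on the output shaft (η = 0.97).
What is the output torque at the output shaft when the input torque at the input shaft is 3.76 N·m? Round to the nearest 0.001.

0.394 N·m

chain 17/147 = 0.11565 → τ = 3.76·0.11565·0.94 = 0.40874 N·m
gear mesh 14/137 = 0.10219 → τ = 0.40874·0.10219·0.95 = 0.039681 N·m
gear mesh 91/36 = 2.5278 → τ = 0.039681·2.5278·0.95 = 0.095289 N·m
chain 132/31 = 4.2581 → τ = 0.095289·4.2581·0.97 = 0.39357 N·m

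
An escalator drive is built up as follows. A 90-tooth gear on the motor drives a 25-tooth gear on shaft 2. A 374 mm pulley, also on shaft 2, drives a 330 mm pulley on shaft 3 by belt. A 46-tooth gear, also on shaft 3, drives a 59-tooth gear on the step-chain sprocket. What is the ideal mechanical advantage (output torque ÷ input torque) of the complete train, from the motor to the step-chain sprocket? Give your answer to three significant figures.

Each stage contributes driven/driver: gear mesh 25/90 = 0.27778, belt 330/374 = 0.88235, gear mesh 59/46 = 1.2826.
Overall: 0.27778 × 0.88235 × 1.2826 = 0.31436.

0.314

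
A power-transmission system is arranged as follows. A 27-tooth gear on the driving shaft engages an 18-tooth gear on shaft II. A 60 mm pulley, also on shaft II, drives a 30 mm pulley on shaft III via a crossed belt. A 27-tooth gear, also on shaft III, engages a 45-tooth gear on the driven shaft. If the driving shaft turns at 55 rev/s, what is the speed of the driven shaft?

the driving shaft → shaft II (gear mesh, 18/27): 55 ÷ 0.66667 = 82.5 rev/s
shaft II → shaft III (belt, 30/60): 82.5 ÷ 0.5 = 165 rev/s
shaft III → the driven shaft (gear mesh, 45/27): 165 ÷ 1.6667 = 99 rev/s

99 rev/s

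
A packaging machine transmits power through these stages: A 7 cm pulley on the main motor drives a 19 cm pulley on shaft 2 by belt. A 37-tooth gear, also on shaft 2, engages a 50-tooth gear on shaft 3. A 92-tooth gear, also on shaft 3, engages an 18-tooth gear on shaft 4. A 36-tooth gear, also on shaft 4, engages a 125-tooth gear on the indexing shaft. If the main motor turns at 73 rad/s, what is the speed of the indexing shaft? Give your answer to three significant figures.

29.3 rad/s

Belt: ratio = 19/7 = 2.7143, so shaft 2 turns at 73 / 2.7143 = 26.895 rad/s.
Gear mesh: ratio = 50/37 = 1.3514, so shaft 3 turns at 26.895 / 1.3514 = 19.902 rad/s.
Gear mesh: ratio = 18/92 = 0.19565, so shaft 4 turns at 19.902 / 0.19565 = 101.72 rad/s.
Gear mesh: ratio = 125/36 = 3.4722, so the indexing shaft turns at 101.72 / 3.4722 = 29.296 rad/s.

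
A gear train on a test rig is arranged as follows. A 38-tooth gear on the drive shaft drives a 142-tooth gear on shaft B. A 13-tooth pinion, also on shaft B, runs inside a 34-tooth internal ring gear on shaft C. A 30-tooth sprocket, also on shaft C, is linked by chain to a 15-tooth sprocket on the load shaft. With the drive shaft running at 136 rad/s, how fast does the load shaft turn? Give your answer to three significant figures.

27.8 rad/s

gear mesh 142/38 = 3.7368 → 136/3.7368 = 36.394 rad/s
internal gear 34/13 = 2.6154 → 36.394/2.6154 = 13.915 rad/s
chain 15/30 = 0.5 → 13.915/0.5 = 27.831 rad/s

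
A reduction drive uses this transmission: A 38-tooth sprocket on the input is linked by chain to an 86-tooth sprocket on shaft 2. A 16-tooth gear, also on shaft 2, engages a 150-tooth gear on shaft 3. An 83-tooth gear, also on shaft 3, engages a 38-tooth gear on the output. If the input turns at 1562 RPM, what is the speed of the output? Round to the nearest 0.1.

160.8 RPM

Chain: ratio = 86/38 = 2.2632, so shaft 2 turns at 1562 / 2.2632 = 690.19 RPM.
Gear mesh: ratio = 150/16 = 9.375, so shaft 3 turns at 690.19 / 9.375 = 73.62 RPM.
Gear mesh: ratio = 38/83 = 0.45783, so the output turns at 73.62 / 0.45783 = 160.8 RPM.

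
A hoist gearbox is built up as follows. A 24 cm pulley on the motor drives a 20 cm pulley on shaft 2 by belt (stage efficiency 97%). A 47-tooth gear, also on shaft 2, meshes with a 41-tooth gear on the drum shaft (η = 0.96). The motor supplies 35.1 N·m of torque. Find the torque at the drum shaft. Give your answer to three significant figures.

23.8 N·m

After the belt (20/24): 35.1 × 0.83333 × 0.97 = 28.373 N·m
After the gear mesh (41/47): 28.373 × 0.87234 × 0.96 = 23.76 N·m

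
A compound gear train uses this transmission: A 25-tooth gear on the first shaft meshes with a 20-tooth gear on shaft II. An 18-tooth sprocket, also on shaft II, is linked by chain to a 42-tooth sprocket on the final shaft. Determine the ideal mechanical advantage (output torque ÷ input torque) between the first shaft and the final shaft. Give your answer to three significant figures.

1.87

Each stage contributes driven/driver: gear mesh 20/25 = 0.8, chain 42/18 = 2.3333.
Overall: 0.8 × 2.3333 = 1.8667.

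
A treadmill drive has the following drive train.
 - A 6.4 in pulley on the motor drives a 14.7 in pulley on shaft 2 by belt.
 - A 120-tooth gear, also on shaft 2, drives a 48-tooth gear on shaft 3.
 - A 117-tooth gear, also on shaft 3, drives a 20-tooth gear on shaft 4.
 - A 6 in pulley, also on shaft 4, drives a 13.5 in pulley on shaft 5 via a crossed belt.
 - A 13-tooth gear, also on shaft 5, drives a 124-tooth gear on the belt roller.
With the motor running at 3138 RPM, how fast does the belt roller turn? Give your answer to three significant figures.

931 RPM

belt 14.7/6.4 = 2.2969 → 3138/2.2969 = 1366.2 RPM
gear mesh 48/120 = 0.4 → 1366.2/0.4 = 3415.5 RPM
gear mesh 20/117 = 0.17094 → 3415.5/0.17094 = 19981 RPM
belt 13.5/6 = 2.25 → 19981/2.25 = 8880.3 RPM
gear mesh 124/13 = 9.5385 → 8880.3/9.5385 = 931 RPM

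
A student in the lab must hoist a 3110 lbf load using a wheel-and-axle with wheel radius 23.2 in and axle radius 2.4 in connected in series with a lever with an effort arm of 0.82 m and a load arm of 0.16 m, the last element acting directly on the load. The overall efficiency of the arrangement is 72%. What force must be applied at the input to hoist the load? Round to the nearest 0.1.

Wheel-and-axle MA = R/r = 23.2/2.4 = 9.6667.
Lever MA = effort arm / load arm = 0.82/0.16 = 5.125.
Combined ideal MA = 9.6667 × 5.125 = 49.542.
Actual MA = 49.542 × 0.72 = 35.67.
Effort = load / actual MA = 3110 / 35.67 = 87.188 lbf.

87.2 lbf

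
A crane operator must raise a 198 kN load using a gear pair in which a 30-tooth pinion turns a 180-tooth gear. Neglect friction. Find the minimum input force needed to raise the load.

Gear pair MA = 180/30 = 6.
Effort = load / MA = 198 / 6 = 33 kN.

33 kN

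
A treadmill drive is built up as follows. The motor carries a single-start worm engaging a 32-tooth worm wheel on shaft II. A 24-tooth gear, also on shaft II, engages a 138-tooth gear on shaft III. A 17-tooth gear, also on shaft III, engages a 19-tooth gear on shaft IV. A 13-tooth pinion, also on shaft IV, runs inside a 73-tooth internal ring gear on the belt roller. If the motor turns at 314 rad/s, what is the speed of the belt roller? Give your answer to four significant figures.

the motor → shaft II (worm, 32/1): 314 ÷ 32 = 9.8125 rad/s
shaft II → shaft III (gear mesh, 138/24): 9.8125 ÷ 5.75 = 1.7065 rad/s
shaft III → shaft IV (gear mesh, 19/17): 1.7065 ÷ 1.1176 = 1.5269 rad/s
shaft IV → the belt roller (internal gear, 73/13): 1.5269 ÷ 5.6154 = 0.27191 rad/s

0.2719 rad/s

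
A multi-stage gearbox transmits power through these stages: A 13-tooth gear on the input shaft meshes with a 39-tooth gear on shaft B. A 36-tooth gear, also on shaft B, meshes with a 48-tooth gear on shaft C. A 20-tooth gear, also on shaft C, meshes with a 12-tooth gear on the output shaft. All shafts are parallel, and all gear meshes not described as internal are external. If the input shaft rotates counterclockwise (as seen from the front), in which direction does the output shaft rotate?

the input shaft → shaft B: external mesh, 1 reversal → CW.
shaft B → shaft C: external mesh, 1 reversal → CCW.
shaft C → the output shaft: external mesh, 1 reversal → CW.
3 reversals in total — an odd number — so the output shaft turns opposite to the input shaft.

clockwise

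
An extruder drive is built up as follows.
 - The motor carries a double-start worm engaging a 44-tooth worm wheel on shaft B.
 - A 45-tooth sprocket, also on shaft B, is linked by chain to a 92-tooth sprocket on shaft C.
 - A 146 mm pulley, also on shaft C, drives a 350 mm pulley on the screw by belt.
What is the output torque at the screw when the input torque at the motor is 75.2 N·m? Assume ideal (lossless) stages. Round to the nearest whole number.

8108 N·m

Worm: ratio = 44/2 = 22; torque at shaft B = 75.2 × 22 = 1654.4 N·m.
Chain: ratio = 92/45 = 2.0444; torque at shaft C = 1654.4 × 2.0444 = 3382.3 N·m.
Belt: ratio = 350/146 = 2.3973; torque at the screw = 3382.3 × 2.3973 = 8108.3 N·m.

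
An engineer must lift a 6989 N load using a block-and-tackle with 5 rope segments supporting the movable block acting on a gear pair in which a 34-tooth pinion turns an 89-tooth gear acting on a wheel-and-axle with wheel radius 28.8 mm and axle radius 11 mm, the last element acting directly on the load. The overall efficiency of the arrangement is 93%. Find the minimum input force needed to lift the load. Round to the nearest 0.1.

Block-and-tackle MA = number of supporting rope parts = 5.
Gear pair MA = 89/34 = 2.6176.
Wheel-and-axle MA = R/r = 28.8/11 = 2.6182.
Combined ideal MA = 5 × 2.6176 × 2.6182 = 34.267.
Actual MA = 34.267 × 0.93 = 31.869.
Effort = load / actual MA = 6989 / 31.869 = 219.31 N.

219.3 N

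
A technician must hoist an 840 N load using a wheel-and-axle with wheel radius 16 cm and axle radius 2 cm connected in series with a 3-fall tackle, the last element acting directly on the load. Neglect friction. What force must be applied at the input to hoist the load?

Wheel-and-axle MA = R/r = 16/2 = 8.
Block-and-tackle MA = number of supporting rope parts = 3.
Combined ideal MA = 8 × 3 = 24.
Effort = load / MA = 840 / 24 = 35 N.

35 N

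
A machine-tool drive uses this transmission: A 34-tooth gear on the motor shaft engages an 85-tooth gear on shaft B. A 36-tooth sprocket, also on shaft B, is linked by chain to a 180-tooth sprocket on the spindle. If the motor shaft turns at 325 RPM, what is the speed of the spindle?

26 RPM

the motor shaft → shaft B (gear mesh, 85/34): 325 ÷ 2.5 = 130 RPM
shaft B → the spindle (chain, 180/36): 130 ÷ 5 = 26 RPM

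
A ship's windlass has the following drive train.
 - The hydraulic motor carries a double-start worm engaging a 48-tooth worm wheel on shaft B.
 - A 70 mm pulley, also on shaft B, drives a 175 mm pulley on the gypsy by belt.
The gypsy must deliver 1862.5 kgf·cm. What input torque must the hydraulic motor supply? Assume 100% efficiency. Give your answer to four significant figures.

Overall ratio R = 24 × 2.5 = 60.
Input torque = output torque / R = 1862.5 / 60 = 31.042 kgf·cm.

31.04 kgf·cm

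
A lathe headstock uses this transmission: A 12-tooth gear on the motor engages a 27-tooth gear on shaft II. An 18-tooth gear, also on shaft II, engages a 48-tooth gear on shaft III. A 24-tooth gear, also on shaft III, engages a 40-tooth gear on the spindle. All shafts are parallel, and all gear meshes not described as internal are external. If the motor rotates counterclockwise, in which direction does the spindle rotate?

clockwise

the motor → shaft II: external mesh, 1 reversal → CW.
shaft II → shaft III: external mesh, 1 reversal → CCW.
shaft III → the spindle: external mesh, 1 reversal → CW.
3 reversals in total — an odd number — so the spindle turns opposite to the motor.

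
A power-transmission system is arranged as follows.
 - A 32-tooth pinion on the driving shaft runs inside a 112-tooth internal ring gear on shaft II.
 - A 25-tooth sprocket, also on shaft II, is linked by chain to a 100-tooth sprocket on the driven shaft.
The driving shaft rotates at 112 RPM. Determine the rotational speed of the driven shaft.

internal gear 112/32 = 3.5 → 112/3.5 = 32 RPM
chain 100/25 = 4 → 32/4 = 8 RPM

8 RPM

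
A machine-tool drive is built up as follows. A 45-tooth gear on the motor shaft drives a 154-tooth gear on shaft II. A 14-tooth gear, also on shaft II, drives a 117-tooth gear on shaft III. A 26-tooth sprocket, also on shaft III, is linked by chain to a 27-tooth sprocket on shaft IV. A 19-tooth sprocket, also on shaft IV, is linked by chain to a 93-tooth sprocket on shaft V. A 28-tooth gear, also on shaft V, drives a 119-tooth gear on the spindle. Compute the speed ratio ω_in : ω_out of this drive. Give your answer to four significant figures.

617.8

Each stage contributes driven/driver: gear mesh 154/45 = 3.4222, gear mesh 117/14 = 8.3571, chain 27/26 = 1.0385, chain 93/19 = 4.8947, gear mesh 119/28 = 4.25.
Overall: 3.4222 × 8.3571 × 1.0385 × 4.8947 × 4.25 = 617.84.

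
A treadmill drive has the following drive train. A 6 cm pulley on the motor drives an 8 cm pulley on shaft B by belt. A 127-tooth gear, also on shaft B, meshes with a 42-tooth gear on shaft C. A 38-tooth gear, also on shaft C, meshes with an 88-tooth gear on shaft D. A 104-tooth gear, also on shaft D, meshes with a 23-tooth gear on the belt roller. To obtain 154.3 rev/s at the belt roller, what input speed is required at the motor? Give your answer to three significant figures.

Overall ratio R = 1.3333 × 0.33071 × 2.3158 × 0.22115 = 0.22583.
Required input speed = output speed × R = 154.3 × 0.22583 = 34.845 rev/s.

34.8 rev/s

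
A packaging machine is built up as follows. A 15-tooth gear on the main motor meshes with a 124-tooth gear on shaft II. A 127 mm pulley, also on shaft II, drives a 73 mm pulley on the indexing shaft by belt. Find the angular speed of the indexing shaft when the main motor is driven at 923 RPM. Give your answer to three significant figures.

gear mesh 124/15 = 8.2667 → 923/8.2667 = 111.65 RPM
belt 73/127 = 0.5748 → 111.65/0.5748 = 194.25 RPM

194 RPM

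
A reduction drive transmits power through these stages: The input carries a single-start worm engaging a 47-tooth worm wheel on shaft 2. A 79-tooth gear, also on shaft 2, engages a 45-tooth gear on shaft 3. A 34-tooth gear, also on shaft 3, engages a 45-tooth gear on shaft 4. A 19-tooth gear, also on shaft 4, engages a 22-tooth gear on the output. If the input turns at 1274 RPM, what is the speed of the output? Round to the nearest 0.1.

worm 47/1 = 47 → 1274/47 = 27.106 RPM
gear mesh 45/79 = 0.56962 → 27.106/0.56962 = 47.587 RPM
gear mesh 45/34 = 1.3235 → 47.587/1.3235 = 35.954 RPM
gear mesh 22/19 = 1.1579 → 35.954/1.1579 = 31.052 RPM

31.1 RPM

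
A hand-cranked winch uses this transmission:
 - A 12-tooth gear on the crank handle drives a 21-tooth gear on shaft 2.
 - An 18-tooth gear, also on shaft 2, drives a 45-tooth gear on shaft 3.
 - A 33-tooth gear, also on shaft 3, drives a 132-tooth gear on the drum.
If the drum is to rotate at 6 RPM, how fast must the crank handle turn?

Overall ratio R = 1.75 × 2.5 × 4 = 17.5.
Required input speed = output speed × R = 6 × 17.5 = 105 RPM.

105 RPM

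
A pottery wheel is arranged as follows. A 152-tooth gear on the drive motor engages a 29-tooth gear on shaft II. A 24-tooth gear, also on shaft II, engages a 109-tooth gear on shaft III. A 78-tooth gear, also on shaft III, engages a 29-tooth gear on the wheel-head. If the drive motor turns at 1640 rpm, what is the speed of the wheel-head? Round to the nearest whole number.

5091 rpm

gear mesh 29/152 = 0.19079 → 1640/0.19079 = 8595.9 rpm
gear mesh 109/24 = 4.5417 → 8595.9/4.5417 = 1892.7 rpm
gear mesh 29/78 = 0.37179 → 1892.7/0.37179 = 5090.6 rpm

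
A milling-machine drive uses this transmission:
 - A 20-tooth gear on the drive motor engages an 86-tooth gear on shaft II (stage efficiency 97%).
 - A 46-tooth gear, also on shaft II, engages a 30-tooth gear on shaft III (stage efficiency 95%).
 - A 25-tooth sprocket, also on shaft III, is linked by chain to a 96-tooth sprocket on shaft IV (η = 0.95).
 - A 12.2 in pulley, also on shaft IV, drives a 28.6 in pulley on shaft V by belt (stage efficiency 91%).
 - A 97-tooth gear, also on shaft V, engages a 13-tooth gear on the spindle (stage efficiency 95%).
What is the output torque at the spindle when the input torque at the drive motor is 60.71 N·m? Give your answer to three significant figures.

155 N·m

Gear mesh: ratio = 86/20 = 4.3; torque at shaft II = 60.71 × 4.3 × 0.97 = 253.22 N·m.
Gear mesh: ratio = 30/46 = 0.65217; torque at shaft III = 253.22 × 0.65217 × 0.95 = 156.89 N·m.
Chain: ratio = 96/25 = 3.84; torque at shaft IV = 156.89 × 3.84 × 0.95 = 572.32 N·m.
Belt: ratio = 28.6/12.2 = 2.3443; torque at shaft V = 572.32 × 2.3443 × 0.91 = 1220.9 N·m.
Gear mesh: ratio = 13/97 = 0.13402; torque at the spindle = 1220.9 × 0.13402 × 0.95 = 155.45 N·m.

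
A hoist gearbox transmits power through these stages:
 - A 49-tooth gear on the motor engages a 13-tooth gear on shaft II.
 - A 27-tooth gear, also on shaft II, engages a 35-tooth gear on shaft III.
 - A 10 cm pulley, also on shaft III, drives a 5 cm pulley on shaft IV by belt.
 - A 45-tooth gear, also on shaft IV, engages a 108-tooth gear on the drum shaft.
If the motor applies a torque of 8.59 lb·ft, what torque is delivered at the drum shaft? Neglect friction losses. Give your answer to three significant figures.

3.55 lb·ft

After the gear mesh (13/49): 8.59 × 0.26531 = 2.279 lb·ft
After the gear mesh (35/27): 2.279 × 1.2963 = 2.9542 lb·ft
After the belt (5/10): 2.9542 × 0.5 = 1.4771 lb·ft
After the gear mesh (108/45): 1.4771 × 2.4 = 3.5451 lb·ft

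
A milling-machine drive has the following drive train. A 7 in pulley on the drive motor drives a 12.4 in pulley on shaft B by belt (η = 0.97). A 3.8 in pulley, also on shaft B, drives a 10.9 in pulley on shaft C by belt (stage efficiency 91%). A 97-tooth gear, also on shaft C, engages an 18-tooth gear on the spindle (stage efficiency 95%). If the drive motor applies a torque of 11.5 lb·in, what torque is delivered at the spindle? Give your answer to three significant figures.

9.09 lb·in

Belt: ratio = 12.4/7 = 1.7714; torque at shaft B = 11.5 × 1.7714 × 0.97 = 19.76 lb·in.
Belt: ratio = 10.9/3.8 = 2.8684; torque at shaft C = 19.76 × 2.8684 × 0.91 = 51.58 lb·in.
Gear mesh: ratio = 18/97 = 0.18557; torque at the spindle = 51.58 × 0.18557 × 0.95 = 9.0929 lb·in.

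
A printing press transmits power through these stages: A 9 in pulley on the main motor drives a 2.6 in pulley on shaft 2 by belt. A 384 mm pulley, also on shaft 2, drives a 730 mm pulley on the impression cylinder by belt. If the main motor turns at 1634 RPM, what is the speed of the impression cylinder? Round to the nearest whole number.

2975 RPM

the main motor → shaft 2 (belt, 2.6/9): 1634 ÷ 0.28889 = 5656.2 RPM
shaft 2 → the impression cylinder (belt, 730/384): 5656.2 ÷ 1.901 = 2975.3 RPM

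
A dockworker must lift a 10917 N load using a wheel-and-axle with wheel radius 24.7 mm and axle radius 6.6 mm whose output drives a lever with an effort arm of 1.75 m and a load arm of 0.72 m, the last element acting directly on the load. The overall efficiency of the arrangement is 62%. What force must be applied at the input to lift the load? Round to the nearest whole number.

Wheel-and-axle MA = R/r = 24.7/6.6 = 3.7424.
Lever MA = effort arm / load arm = 1.75/0.72 = 2.4306.
Combined ideal MA = 3.7424 × 2.4306 = 9.0962.
Actual MA = 9.0962 × 0.62 = 5.6396.
Effort = load / actual MA = 10917 / 5.6396 = 1935.8 N.

1936 N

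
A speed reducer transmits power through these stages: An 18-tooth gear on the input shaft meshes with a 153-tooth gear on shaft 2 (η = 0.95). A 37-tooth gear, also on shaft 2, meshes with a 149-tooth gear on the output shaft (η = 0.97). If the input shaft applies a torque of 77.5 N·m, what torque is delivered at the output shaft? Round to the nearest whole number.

After the gear mesh (153/18): 77.5 × 8.5 × 0.95 = 625.81 N·m
After the gear mesh (149/37): 625.81 × 4.027 × 0.97 = 2444.6 N·m

2445 N·m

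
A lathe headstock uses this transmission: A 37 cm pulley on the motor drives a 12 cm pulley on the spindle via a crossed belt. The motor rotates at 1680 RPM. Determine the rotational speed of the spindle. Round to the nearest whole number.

belt 12/37 = 0.32432 → 1680/0.32432 = 5180 RPM

5180 RPM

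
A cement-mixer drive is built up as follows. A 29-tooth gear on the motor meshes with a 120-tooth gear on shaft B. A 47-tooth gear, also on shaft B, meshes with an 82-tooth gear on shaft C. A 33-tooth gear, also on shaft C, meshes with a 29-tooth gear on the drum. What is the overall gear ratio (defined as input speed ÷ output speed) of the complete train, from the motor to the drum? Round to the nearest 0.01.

6.34

Each stage contributes driven/driver: gear mesh 120/29 = 4.1379, gear mesh 82/47 = 1.7447, gear mesh 29/33 = 0.87879.
Overall: 4.1379 × 1.7447 × 0.87879 = 6.3443.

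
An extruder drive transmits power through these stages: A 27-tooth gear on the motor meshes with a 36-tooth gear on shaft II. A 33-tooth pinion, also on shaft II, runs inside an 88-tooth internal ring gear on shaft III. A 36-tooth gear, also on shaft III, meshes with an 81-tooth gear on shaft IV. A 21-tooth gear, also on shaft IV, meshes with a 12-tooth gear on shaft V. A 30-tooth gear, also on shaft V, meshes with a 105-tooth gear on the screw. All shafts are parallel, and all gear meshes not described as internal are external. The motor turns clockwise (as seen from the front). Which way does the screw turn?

the motor → shaft II: external mesh, 1 reversal → CCW.
shaft II → shaft III: internal mesh, same direction → CCW.
shaft III → shaft IV: external mesh, 1 reversal → CW.
shaft IV → shaft V: external mesh, 1 reversal → CCW.
shaft V → the screw: external mesh, 1 reversal → CW.
4 reversals in total — an even number — so the screw turns the same way as the motor.

clockwise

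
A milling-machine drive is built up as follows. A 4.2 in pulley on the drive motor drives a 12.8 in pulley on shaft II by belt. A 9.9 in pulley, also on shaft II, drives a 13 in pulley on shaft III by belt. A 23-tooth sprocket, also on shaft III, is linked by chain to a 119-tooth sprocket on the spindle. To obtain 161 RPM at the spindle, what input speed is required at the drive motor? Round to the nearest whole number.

Overall ratio R = 3.0476 × 1.3131 × 5.1739 = 20.706.
Required input speed = output speed × R = 161 × 20.706 = 3333.6 RPM.

3334 RPM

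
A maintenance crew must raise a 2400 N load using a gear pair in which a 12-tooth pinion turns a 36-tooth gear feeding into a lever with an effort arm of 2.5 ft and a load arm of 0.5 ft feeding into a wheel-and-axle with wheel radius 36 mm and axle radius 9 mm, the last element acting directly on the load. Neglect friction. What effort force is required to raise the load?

40 N

Gear pair MA = 36/12 = 3.
Lever MA = effort arm / load arm = 2.5/0.5 = 5.
Wheel-and-axle MA = R/r = 36/9 = 4.
Combined ideal MA = 3 × 5 × 4 = 60.
Effort = load / MA = 2400 / 60 = 40 N.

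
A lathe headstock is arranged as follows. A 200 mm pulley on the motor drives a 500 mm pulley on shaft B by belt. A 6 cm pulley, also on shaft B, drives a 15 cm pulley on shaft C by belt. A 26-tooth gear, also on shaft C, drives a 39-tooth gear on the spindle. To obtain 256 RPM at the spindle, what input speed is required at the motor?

2400 RPM

Overall ratio R = 2.5 × 2.5 × 1.5 = 9.375.
Required input speed = output speed × R = 256 × 9.375 = 2400 RPM.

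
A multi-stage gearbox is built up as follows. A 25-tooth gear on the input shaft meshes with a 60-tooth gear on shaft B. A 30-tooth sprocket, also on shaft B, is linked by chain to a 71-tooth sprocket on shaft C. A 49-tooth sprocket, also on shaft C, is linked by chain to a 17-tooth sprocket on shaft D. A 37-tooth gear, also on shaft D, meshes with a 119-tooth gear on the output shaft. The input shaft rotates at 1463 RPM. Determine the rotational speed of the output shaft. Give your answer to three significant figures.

231 RPM

gear mesh 60/25 = 2.4 → 1463/2.4 = 609.58 RPM
chain 71/30 = 2.3667 → 609.58/2.3667 = 257.57 RPM
chain 17/49 = 0.34694 → 257.57/0.34694 = 742.41 RPM
gear mesh 119/37 = 3.2162 → 742.41/3.2162 = 230.83 RPM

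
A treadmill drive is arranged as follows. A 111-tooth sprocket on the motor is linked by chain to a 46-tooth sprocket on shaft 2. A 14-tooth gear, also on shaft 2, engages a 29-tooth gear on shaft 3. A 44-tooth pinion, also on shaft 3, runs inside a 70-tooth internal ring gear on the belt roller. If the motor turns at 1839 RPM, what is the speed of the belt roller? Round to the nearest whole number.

the motor → shaft 2 (chain, 46/111): 1839 ÷ 0.41441 = 4437.6 RPM
shaft 2 → shaft 3 (gear mesh, 29/14): 4437.6 ÷ 2.0714 = 2142.3 RPM
shaft 3 → the belt roller (internal gear, 70/44): 2142.3 ÷ 1.5909 = 1346.6 RPM

1347 RPM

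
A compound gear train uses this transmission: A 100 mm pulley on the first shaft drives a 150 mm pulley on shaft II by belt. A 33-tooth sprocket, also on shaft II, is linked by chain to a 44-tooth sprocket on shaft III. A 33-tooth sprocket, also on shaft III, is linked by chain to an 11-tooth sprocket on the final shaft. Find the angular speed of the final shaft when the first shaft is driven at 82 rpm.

belt 150/100 = 1.5 → 82/1.5 = 54.667 rpm
chain 44/33 = 1.3333 → 54.667/1.3333 = 41 rpm
chain 11/33 = 0.33333 → 41/0.33333 = 123 rpm

123 rpm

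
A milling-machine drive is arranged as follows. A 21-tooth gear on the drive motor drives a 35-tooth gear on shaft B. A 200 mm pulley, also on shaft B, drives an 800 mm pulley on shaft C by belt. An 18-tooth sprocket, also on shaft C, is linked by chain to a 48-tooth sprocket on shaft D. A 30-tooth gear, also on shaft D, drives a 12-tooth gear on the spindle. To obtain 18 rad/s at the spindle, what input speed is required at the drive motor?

Overall ratio R = 1.6667 × 4 × 2.6667 × 0.4 = 7.1111.
Required input speed = output speed × R = 18 × 7.1111 = 128 rad/s.

128 rad/s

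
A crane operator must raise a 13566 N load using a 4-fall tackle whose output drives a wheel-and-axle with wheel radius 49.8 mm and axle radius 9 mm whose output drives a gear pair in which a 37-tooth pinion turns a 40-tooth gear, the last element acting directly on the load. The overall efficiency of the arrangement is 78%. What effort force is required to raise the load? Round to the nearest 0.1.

726.9 N

Block-and-tackle MA = number of supporting rope parts = 4.
Wheel-and-axle MA = R/r = 49.8/9 = 5.5333.
Gear pair MA = 40/37 = 1.0811.
Combined ideal MA = 4 × 5.5333 × 1.0811 = 23.928.
Actual MA = 23.928 × 0.78 = 18.664.
Effort = load / actual MA = 13566 / 18.664 = 726.86 N.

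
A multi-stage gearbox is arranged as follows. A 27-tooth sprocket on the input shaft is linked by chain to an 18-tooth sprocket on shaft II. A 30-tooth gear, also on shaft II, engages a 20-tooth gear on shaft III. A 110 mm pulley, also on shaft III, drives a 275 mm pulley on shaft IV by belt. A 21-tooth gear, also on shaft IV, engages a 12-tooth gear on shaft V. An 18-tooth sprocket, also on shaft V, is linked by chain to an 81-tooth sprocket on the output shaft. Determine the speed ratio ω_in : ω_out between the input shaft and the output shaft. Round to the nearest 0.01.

Each stage contributes driven/driver: chain 18/27 = 0.66667, gear mesh 20/30 = 0.66667, belt 275/110 = 2.5, gear mesh 12/21 = 0.57143, chain 81/18 = 4.5.
Overall: 0.66667 × 0.66667 × 2.5 × 0.57143 × 4.5 = 2.8571.

2.86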